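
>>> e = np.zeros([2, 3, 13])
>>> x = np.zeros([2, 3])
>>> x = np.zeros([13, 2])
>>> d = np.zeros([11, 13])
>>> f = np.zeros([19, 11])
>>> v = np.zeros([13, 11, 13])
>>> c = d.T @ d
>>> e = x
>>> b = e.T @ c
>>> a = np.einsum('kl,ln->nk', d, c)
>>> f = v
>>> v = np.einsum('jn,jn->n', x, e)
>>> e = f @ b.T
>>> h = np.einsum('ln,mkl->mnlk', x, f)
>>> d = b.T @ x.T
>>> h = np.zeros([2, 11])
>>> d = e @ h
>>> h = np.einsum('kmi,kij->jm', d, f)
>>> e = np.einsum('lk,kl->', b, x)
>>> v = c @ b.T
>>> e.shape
()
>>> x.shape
(13, 2)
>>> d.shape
(13, 11, 11)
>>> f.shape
(13, 11, 13)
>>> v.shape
(13, 2)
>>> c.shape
(13, 13)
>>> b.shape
(2, 13)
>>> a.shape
(13, 11)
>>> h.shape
(13, 11)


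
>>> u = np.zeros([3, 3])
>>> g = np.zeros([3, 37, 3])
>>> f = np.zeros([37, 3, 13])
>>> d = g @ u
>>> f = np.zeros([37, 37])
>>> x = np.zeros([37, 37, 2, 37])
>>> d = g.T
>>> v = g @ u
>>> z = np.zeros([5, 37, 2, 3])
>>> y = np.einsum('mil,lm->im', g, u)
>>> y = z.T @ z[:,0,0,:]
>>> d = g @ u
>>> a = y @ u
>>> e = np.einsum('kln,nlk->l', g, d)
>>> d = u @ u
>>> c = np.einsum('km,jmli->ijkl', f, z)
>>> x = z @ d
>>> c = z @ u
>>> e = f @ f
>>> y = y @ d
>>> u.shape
(3, 3)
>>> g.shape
(3, 37, 3)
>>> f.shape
(37, 37)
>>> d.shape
(3, 3)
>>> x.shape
(5, 37, 2, 3)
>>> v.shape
(3, 37, 3)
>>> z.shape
(5, 37, 2, 3)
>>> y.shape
(3, 2, 37, 3)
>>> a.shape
(3, 2, 37, 3)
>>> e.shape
(37, 37)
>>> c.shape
(5, 37, 2, 3)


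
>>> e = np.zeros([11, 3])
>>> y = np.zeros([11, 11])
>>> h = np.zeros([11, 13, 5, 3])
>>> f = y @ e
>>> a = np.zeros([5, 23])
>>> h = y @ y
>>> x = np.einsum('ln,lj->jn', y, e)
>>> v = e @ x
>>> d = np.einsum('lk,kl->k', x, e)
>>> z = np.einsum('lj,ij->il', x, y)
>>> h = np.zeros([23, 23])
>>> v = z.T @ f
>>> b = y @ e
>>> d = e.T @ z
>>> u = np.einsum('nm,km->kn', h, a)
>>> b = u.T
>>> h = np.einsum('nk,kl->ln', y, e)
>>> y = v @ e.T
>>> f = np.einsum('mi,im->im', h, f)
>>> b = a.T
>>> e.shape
(11, 3)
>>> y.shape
(3, 11)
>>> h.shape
(3, 11)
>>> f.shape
(11, 3)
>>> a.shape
(5, 23)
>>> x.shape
(3, 11)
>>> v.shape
(3, 3)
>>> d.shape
(3, 3)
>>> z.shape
(11, 3)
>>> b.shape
(23, 5)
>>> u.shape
(5, 23)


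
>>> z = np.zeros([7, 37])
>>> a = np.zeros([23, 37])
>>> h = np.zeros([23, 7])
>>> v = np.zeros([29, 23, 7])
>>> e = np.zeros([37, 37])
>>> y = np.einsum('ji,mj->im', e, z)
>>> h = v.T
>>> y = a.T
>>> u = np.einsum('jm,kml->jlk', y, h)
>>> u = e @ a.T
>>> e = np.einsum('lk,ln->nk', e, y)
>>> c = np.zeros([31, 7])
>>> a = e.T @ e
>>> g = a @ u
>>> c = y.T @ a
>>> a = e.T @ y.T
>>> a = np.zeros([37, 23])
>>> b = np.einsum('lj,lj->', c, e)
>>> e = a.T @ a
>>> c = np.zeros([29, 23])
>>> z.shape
(7, 37)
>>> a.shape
(37, 23)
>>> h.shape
(7, 23, 29)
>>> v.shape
(29, 23, 7)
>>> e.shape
(23, 23)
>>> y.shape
(37, 23)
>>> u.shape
(37, 23)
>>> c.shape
(29, 23)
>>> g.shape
(37, 23)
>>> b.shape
()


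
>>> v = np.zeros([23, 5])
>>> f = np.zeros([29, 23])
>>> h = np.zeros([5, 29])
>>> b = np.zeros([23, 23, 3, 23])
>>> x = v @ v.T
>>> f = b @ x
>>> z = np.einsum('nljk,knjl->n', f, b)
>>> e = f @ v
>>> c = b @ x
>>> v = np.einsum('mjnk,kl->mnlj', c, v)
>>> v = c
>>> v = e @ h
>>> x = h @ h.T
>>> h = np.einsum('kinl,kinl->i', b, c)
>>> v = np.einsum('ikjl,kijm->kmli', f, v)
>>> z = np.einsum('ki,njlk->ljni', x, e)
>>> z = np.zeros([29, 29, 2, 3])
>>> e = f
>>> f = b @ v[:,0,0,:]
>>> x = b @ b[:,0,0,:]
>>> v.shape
(23, 29, 23, 23)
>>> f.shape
(23, 23, 3, 23)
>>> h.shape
(23,)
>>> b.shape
(23, 23, 3, 23)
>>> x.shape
(23, 23, 3, 23)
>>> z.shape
(29, 29, 2, 3)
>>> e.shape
(23, 23, 3, 23)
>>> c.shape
(23, 23, 3, 23)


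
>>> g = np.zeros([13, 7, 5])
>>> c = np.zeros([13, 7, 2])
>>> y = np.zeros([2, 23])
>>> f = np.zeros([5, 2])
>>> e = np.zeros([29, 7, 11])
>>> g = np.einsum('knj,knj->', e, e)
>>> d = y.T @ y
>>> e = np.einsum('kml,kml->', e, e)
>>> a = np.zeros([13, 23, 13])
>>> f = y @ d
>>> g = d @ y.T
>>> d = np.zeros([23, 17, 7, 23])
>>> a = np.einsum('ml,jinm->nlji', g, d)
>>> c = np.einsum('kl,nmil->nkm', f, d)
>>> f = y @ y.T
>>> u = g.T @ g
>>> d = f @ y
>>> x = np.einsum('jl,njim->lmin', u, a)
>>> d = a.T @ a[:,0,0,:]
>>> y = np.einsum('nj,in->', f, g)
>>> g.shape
(23, 2)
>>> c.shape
(23, 2, 17)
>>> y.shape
()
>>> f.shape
(2, 2)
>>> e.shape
()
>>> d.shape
(17, 23, 2, 17)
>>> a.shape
(7, 2, 23, 17)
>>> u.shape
(2, 2)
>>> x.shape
(2, 17, 23, 7)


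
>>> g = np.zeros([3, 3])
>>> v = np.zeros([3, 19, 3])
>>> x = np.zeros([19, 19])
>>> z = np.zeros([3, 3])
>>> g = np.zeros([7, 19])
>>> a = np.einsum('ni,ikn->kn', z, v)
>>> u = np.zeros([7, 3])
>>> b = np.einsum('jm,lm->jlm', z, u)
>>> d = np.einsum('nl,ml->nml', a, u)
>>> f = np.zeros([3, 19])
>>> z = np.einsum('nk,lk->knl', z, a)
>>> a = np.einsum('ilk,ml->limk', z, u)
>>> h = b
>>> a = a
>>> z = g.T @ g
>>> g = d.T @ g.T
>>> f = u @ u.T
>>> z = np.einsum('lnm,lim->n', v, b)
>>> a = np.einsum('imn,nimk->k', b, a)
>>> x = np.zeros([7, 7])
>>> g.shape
(3, 7, 7)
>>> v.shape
(3, 19, 3)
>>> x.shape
(7, 7)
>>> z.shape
(19,)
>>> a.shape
(19,)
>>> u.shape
(7, 3)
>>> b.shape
(3, 7, 3)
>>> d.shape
(19, 7, 3)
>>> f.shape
(7, 7)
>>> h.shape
(3, 7, 3)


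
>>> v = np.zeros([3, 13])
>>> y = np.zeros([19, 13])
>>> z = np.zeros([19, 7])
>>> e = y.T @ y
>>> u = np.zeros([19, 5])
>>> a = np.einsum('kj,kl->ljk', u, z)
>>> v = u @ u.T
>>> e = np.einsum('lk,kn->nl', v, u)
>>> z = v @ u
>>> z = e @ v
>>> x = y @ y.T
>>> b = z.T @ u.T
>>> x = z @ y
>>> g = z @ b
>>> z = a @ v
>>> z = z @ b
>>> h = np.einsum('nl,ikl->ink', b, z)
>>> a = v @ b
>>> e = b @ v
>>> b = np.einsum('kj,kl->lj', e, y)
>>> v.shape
(19, 19)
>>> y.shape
(19, 13)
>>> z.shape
(7, 5, 19)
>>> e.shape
(19, 19)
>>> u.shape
(19, 5)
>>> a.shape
(19, 19)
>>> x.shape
(5, 13)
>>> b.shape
(13, 19)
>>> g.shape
(5, 19)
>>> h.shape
(7, 19, 5)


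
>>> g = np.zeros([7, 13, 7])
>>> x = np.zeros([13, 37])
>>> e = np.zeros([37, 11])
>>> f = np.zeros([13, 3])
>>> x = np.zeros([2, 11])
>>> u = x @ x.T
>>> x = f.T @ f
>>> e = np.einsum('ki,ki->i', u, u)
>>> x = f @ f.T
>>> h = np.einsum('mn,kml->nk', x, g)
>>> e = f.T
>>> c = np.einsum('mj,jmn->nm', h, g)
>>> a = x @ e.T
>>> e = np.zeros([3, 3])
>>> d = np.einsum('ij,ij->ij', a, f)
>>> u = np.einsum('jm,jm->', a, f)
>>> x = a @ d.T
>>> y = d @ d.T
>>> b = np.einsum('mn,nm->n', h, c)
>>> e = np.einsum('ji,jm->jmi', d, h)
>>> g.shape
(7, 13, 7)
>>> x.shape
(13, 13)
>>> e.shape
(13, 7, 3)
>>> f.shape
(13, 3)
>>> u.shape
()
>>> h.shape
(13, 7)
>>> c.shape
(7, 13)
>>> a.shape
(13, 3)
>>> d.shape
(13, 3)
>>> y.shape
(13, 13)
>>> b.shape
(7,)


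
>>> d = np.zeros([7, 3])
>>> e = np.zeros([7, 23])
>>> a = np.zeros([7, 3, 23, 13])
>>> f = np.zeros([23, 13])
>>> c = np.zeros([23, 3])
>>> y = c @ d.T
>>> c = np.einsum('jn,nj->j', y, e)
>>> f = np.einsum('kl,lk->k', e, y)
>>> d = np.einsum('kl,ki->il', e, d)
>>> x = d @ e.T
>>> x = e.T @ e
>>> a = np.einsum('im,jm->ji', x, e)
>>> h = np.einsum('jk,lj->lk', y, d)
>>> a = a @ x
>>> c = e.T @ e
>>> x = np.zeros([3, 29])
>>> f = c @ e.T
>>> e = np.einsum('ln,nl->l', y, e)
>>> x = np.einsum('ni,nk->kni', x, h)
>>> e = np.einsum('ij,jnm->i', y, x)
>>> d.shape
(3, 23)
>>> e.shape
(23,)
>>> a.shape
(7, 23)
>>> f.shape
(23, 7)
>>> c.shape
(23, 23)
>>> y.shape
(23, 7)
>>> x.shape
(7, 3, 29)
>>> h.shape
(3, 7)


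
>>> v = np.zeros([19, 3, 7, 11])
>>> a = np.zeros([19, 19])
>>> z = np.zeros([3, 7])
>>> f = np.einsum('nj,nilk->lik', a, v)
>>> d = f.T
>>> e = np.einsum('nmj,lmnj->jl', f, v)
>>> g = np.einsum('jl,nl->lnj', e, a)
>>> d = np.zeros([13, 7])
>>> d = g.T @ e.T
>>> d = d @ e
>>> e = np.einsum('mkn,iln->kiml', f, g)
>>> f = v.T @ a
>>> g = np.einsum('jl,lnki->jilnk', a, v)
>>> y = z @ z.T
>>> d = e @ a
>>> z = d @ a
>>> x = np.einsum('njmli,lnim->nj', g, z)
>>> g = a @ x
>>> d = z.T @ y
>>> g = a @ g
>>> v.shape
(19, 3, 7, 11)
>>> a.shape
(19, 19)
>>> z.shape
(3, 19, 7, 19)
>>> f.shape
(11, 7, 3, 19)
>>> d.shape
(19, 7, 19, 3)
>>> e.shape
(3, 19, 7, 19)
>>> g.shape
(19, 11)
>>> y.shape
(3, 3)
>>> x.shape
(19, 11)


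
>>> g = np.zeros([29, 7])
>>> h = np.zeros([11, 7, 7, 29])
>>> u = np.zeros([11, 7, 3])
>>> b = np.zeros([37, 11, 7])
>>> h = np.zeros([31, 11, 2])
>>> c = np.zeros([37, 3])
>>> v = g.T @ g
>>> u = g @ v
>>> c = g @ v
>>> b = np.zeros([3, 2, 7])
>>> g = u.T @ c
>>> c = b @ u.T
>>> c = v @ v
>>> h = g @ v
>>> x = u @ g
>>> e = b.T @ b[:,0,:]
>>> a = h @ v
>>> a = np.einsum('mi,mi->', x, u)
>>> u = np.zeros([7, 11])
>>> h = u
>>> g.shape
(7, 7)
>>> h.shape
(7, 11)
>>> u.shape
(7, 11)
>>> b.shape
(3, 2, 7)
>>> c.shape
(7, 7)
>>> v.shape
(7, 7)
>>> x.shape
(29, 7)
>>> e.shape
(7, 2, 7)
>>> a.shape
()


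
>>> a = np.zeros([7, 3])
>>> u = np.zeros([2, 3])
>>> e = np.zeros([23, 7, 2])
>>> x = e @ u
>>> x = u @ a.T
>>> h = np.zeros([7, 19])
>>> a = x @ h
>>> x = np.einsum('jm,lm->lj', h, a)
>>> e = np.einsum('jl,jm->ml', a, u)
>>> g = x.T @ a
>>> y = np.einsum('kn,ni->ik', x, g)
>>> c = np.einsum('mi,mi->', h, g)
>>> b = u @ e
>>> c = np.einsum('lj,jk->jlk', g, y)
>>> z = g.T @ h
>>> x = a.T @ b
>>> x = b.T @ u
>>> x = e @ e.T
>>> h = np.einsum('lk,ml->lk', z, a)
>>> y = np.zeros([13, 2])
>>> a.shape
(2, 19)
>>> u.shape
(2, 3)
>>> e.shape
(3, 19)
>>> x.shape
(3, 3)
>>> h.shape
(19, 19)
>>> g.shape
(7, 19)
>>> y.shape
(13, 2)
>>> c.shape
(19, 7, 2)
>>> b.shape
(2, 19)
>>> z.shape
(19, 19)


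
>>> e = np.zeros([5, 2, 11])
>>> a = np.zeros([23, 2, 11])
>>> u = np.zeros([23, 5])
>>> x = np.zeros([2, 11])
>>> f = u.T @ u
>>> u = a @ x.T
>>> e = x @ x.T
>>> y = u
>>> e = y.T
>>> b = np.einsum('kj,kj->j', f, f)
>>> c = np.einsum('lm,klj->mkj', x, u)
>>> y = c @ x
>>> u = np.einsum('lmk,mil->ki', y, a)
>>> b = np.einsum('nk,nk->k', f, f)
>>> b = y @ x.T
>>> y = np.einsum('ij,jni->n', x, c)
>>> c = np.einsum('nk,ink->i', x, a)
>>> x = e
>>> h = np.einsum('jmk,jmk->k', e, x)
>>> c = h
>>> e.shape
(2, 2, 23)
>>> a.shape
(23, 2, 11)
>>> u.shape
(11, 2)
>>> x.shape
(2, 2, 23)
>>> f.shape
(5, 5)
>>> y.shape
(23,)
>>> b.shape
(11, 23, 2)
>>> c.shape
(23,)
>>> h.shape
(23,)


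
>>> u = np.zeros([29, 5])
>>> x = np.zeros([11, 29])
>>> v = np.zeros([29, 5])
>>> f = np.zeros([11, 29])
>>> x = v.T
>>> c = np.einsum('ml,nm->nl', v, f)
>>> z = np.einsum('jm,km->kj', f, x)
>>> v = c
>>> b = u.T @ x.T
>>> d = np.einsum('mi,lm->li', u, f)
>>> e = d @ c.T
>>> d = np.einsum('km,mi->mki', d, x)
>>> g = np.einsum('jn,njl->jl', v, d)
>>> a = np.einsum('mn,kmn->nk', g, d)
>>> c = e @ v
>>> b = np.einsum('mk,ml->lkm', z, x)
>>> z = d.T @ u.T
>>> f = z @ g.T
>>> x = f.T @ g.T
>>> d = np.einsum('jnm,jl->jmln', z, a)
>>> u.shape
(29, 5)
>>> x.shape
(11, 11, 11)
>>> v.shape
(11, 5)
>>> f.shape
(29, 11, 11)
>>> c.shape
(11, 5)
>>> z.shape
(29, 11, 29)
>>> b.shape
(29, 11, 5)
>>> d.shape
(29, 29, 5, 11)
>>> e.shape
(11, 11)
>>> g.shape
(11, 29)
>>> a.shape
(29, 5)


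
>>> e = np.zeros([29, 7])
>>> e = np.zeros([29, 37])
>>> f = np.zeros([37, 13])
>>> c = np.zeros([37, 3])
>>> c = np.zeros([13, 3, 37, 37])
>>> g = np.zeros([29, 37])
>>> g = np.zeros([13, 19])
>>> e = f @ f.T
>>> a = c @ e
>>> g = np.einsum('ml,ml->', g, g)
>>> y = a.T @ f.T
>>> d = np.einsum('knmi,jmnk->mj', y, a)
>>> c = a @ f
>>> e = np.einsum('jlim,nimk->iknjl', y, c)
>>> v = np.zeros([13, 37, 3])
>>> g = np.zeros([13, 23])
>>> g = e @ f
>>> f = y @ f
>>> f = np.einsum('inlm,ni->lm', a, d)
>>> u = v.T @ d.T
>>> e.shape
(3, 13, 13, 37, 37)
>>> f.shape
(37, 37)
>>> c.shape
(13, 3, 37, 13)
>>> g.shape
(3, 13, 13, 37, 13)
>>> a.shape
(13, 3, 37, 37)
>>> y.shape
(37, 37, 3, 37)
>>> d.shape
(3, 13)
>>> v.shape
(13, 37, 3)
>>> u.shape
(3, 37, 3)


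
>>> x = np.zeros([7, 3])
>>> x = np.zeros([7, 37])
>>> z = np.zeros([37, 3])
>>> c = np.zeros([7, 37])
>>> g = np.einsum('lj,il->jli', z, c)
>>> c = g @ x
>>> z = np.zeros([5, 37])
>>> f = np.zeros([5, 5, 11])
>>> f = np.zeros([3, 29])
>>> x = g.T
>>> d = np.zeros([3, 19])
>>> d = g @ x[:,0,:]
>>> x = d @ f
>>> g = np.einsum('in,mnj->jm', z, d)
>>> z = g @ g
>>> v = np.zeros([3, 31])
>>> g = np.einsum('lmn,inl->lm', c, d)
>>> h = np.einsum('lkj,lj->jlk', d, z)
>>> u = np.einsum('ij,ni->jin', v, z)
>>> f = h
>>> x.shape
(3, 37, 29)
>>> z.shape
(3, 3)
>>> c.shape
(3, 37, 37)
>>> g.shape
(3, 37)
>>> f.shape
(3, 3, 37)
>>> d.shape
(3, 37, 3)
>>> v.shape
(3, 31)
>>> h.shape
(3, 3, 37)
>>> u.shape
(31, 3, 3)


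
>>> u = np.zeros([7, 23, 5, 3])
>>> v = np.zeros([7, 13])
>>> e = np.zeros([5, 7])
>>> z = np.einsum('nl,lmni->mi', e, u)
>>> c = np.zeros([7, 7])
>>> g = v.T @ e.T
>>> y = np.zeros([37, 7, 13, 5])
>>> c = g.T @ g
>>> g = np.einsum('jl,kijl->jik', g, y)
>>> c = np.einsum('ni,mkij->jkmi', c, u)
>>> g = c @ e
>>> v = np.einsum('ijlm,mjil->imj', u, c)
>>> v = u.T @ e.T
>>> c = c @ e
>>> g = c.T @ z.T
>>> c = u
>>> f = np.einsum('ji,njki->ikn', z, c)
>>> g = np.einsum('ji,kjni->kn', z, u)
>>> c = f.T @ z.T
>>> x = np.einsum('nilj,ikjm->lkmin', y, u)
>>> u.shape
(7, 23, 5, 3)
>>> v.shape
(3, 5, 23, 5)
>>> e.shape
(5, 7)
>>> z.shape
(23, 3)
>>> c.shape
(7, 5, 23)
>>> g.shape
(7, 5)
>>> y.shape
(37, 7, 13, 5)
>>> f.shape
(3, 5, 7)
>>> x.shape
(13, 23, 3, 7, 37)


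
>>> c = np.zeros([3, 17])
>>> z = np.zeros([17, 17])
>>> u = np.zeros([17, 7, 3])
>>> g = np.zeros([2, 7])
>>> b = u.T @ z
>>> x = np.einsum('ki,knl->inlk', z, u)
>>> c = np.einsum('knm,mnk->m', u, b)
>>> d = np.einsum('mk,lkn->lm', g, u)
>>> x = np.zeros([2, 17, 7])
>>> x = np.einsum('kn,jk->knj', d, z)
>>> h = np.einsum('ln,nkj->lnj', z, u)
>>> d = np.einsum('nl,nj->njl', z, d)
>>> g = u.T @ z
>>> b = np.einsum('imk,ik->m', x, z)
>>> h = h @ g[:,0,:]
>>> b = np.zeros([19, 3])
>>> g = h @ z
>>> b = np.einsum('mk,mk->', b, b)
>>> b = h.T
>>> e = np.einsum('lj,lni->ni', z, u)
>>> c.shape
(3,)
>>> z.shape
(17, 17)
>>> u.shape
(17, 7, 3)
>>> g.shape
(17, 17, 17)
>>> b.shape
(17, 17, 17)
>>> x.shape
(17, 2, 17)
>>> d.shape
(17, 2, 17)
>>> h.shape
(17, 17, 17)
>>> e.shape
(7, 3)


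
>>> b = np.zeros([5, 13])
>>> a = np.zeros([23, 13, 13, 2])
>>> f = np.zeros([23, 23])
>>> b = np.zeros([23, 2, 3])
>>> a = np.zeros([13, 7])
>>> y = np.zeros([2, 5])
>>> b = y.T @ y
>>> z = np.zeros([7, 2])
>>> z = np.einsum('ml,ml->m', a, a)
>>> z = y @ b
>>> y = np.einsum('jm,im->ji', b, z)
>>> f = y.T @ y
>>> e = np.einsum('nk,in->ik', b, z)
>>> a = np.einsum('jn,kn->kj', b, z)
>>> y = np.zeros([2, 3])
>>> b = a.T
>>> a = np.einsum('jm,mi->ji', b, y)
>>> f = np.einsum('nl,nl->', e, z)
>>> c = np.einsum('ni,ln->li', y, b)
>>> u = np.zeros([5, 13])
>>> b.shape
(5, 2)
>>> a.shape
(5, 3)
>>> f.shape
()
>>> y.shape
(2, 3)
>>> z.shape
(2, 5)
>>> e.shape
(2, 5)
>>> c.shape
(5, 3)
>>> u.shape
(5, 13)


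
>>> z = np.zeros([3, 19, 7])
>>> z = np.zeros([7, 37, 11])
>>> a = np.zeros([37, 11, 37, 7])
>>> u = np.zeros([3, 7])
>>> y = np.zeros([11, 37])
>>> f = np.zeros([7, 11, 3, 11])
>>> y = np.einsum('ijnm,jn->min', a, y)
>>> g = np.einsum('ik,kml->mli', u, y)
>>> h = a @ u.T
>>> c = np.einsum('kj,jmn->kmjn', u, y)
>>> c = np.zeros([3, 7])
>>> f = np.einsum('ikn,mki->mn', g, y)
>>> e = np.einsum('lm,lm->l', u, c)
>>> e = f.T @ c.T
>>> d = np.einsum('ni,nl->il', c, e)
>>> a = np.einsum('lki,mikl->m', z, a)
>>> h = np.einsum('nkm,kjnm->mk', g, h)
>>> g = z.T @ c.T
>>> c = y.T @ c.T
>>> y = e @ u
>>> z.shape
(7, 37, 11)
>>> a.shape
(37,)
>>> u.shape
(3, 7)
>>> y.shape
(3, 7)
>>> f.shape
(7, 3)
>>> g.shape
(11, 37, 3)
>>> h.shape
(3, 37)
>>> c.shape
(37, 37, 3)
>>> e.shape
(3, 3)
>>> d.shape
(7, 3)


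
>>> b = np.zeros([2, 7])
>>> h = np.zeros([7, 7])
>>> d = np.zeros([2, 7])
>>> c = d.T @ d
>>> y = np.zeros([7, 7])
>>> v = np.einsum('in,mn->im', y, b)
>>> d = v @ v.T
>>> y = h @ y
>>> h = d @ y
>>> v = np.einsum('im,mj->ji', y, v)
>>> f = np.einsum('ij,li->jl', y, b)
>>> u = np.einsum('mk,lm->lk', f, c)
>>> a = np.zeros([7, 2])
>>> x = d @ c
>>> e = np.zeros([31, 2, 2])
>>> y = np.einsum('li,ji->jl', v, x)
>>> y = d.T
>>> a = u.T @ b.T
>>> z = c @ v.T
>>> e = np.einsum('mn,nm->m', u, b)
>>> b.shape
(2, 7)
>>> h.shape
(7, 7)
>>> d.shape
(7, 7)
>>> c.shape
(7, 7)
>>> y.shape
(7, 7)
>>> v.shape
(2, 7)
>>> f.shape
(7, 2)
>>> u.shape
(7, 2)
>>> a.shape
(2, 2)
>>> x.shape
(7, 7)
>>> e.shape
(7,)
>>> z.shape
(7, 2)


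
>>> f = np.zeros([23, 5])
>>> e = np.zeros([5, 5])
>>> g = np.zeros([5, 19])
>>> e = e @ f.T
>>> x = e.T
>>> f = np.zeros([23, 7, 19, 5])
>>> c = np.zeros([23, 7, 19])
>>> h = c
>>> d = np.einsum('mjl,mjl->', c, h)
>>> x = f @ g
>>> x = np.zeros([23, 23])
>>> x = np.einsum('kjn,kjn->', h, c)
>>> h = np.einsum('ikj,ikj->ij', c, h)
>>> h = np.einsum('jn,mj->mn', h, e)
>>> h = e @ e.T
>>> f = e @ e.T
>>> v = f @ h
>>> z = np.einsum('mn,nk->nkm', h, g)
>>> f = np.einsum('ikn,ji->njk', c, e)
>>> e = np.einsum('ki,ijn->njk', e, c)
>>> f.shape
(19, 5, 7)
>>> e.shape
(19, 7, 5)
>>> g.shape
(5, 19)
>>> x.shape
()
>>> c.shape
(23, 7, 19)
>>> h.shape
(5, 5)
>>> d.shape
()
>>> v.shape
(5, 5)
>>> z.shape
(5, 19, 5)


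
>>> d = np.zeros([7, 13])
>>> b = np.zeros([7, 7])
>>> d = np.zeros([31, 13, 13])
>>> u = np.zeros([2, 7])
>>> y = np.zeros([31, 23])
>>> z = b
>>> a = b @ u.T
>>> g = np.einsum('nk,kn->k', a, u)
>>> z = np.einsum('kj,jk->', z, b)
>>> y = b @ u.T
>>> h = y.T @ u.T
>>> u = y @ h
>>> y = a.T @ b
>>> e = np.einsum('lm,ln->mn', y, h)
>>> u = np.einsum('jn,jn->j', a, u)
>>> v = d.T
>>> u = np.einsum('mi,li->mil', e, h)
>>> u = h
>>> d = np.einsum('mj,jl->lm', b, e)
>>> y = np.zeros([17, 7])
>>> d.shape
(2, 7)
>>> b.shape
(7, 7)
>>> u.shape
(2, 2)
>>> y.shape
(17, 7)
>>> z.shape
()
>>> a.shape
(7, 2)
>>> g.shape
(2,)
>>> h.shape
(2, 2)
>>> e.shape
(7, 2)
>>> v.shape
(13, 13, 31)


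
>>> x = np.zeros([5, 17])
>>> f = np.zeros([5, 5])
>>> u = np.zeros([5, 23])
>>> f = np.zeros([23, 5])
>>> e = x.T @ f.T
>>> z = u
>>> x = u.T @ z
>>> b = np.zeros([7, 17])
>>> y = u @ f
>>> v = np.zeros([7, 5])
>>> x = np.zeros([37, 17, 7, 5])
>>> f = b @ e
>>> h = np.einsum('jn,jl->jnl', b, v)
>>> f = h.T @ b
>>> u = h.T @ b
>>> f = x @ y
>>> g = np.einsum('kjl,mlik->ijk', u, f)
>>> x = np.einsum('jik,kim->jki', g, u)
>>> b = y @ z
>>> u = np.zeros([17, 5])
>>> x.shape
(7, 5, 17)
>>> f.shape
(37, 17, 7, 5)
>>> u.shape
(17, 5)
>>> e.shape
(17, 23)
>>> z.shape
(5, 23)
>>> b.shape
(5, 23)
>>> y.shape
(5, 5)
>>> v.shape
(7, 5)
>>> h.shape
(7, 17, 5)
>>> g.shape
(7, 17, 5)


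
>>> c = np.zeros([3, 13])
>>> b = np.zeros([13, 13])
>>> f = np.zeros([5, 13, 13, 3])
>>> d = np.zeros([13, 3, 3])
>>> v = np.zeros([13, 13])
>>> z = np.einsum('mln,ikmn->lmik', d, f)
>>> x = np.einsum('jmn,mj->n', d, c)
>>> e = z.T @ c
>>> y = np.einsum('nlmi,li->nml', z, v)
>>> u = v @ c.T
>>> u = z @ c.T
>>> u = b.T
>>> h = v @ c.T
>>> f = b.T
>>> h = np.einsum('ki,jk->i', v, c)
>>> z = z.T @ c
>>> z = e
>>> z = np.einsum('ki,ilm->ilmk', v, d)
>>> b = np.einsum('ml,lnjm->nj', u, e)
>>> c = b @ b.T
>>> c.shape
(5, 5)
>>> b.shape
(5, 13)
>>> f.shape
(13, 13)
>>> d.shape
(13, 3, 3)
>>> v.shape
(13, 13)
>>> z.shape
(13, 3, 3, 13)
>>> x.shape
(3,)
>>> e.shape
(13, 5, 13, 13)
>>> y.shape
(3, 5, 13)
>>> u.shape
(13, 13)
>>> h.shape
(13,)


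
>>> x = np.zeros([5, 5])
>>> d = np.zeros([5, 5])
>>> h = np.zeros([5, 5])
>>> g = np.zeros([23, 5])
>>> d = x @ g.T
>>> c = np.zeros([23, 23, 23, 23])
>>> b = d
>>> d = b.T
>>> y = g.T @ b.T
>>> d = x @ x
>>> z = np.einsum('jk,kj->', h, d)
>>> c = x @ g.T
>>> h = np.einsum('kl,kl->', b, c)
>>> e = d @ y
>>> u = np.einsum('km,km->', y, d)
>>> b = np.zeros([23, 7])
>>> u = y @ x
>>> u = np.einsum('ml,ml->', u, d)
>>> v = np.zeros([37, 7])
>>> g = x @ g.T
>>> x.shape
(5, 5)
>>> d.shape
(5, 5)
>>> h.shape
()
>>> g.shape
(5, 23)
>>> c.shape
(5, 23)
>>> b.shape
(23, 7)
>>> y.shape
(5, 5)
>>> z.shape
()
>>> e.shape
(5, 5)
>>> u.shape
()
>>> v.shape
(37, 7)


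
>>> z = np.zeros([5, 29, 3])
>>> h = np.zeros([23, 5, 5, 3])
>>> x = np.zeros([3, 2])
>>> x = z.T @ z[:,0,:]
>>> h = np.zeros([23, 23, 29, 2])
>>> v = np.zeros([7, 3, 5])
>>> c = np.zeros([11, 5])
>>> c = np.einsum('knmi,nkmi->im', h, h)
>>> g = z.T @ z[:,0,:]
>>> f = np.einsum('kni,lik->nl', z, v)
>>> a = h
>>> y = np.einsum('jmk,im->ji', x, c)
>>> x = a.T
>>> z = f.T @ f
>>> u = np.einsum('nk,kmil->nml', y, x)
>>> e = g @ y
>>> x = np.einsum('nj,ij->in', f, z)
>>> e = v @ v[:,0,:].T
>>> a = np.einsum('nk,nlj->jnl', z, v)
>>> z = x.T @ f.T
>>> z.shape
(29, 29)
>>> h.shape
(23, 23, 29, 2)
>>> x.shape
(7, 29)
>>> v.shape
(7, 3, 5)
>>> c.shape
(2, 29)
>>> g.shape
(3, 29, 3)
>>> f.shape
(29, 7)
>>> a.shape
(5, 7, 3)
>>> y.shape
(3, 2)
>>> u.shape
(3, 29, 23)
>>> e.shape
(7, 3, 7)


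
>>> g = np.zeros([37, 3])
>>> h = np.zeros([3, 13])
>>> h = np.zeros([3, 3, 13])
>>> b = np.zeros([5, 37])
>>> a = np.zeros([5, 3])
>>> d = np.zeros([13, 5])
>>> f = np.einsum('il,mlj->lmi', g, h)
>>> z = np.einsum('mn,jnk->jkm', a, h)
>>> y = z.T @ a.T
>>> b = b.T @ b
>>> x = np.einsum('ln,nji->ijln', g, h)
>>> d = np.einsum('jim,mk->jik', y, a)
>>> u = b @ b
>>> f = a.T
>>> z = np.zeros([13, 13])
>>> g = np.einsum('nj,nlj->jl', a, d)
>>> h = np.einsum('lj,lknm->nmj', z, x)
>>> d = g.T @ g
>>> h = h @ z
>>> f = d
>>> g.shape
(3, 13)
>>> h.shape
(37, 3, 13)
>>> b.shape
(37, 37)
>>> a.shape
(5, 3)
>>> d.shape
(13, 13)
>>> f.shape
(13, 13)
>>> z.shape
(13, 13)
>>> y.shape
(5, 13, 5)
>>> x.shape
(13, 3, 37, 3)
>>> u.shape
(37, 37)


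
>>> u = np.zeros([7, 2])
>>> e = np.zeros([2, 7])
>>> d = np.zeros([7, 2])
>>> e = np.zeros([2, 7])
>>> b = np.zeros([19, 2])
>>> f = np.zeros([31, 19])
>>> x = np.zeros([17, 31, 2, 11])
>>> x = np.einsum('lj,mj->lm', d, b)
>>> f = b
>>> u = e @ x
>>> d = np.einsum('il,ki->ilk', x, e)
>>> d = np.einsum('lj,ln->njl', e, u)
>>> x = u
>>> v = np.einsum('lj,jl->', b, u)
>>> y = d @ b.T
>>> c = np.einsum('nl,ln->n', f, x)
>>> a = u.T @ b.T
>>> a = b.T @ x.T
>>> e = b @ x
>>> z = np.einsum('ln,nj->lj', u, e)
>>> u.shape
(2, 19)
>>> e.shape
(19, 19)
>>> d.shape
(19, 7, 2)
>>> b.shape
(19, 2)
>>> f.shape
(19, 2)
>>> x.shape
(2, 19)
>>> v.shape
()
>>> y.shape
(19, 7, 19)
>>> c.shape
(19,)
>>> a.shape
(2, 2)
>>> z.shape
(2, 19)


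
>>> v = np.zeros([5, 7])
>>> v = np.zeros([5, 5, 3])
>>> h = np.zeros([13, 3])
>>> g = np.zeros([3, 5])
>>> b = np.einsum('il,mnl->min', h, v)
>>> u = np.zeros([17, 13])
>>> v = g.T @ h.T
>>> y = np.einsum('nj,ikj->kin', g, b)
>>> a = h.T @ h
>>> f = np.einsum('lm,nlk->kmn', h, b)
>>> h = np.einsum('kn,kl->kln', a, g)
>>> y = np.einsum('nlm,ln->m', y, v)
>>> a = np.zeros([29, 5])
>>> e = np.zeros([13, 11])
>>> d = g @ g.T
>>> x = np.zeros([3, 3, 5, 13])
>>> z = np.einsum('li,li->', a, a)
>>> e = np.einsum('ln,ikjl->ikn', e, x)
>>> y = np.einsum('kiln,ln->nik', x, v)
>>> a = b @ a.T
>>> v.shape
(5, 13)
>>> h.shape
(3, 5, 3)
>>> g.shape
(3, 5)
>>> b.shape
(5, 13, 5)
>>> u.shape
(17, 13)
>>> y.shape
(13, 3, 3)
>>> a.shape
(5, 13, 29)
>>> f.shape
(5, 3, 5)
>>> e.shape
(3, 3, 11)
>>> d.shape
(3, 3)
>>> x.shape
(3, 3, 5, 13)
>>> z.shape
()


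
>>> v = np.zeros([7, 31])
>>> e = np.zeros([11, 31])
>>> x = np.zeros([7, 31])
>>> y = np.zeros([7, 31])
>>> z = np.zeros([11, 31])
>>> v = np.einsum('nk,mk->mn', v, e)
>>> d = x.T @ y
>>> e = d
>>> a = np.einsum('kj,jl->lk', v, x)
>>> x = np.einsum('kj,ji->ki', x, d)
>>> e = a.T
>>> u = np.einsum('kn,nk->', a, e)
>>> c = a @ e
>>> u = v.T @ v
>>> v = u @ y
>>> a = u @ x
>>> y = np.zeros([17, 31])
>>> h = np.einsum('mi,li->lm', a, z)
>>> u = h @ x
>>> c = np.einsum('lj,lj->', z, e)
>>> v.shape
(7, 31)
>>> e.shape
(11, 31)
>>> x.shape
(7, 31)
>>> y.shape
(17, 31)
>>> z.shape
(11, 31)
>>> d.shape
(31, 31)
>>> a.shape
(7, 31)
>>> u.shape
(11, 31)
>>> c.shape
()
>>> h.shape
(11, 7)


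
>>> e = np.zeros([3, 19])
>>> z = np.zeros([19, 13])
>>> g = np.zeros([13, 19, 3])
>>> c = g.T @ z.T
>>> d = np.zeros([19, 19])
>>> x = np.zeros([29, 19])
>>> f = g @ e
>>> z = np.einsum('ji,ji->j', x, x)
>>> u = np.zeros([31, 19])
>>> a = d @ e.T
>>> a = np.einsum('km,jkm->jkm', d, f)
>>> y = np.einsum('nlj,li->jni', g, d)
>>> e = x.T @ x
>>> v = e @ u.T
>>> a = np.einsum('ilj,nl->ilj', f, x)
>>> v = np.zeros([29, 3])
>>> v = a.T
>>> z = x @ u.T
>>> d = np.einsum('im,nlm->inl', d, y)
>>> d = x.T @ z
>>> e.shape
(19, 19)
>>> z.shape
(29, 31)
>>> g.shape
(13, 19, 3)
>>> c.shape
(3, 19, 19)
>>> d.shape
(19, 31)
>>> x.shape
(29, 19)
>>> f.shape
(13, 19, 19)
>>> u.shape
(31, 19)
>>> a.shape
(13, 19, 19)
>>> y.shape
(3, 13, 19)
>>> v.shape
(19, 19, 13)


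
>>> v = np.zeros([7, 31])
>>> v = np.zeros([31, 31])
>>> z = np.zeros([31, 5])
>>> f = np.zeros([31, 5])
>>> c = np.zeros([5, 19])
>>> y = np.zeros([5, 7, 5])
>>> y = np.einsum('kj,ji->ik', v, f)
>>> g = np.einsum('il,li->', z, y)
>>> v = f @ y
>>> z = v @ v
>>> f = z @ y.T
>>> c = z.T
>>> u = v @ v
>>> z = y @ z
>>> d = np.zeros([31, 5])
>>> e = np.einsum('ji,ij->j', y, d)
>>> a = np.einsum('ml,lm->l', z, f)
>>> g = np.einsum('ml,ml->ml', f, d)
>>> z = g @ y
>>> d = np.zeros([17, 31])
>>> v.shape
(31, 31)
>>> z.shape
(31, 31)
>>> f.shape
(31, 5)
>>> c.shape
(31, 31)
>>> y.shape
(5, 31)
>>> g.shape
(31, 5)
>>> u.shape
(31, 31)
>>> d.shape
(17, 31)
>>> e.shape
(5,)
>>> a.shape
(31,)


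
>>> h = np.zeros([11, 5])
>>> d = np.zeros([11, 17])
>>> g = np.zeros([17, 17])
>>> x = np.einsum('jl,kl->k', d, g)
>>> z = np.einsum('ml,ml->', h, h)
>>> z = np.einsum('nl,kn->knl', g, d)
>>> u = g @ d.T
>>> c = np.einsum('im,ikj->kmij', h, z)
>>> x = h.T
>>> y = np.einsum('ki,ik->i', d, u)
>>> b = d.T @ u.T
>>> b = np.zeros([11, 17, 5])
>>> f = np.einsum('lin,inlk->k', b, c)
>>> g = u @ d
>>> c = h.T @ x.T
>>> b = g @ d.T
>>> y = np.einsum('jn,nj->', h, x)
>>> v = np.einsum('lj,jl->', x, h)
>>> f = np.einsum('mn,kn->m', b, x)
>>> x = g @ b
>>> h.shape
(11, 5)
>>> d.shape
(11, 17)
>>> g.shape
(17, 17)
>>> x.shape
(17, 11)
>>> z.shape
(11, 17, 17)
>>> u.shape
(17, 11)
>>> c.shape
(5, 5)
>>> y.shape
()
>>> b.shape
(17, 11)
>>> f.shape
(17,)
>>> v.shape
()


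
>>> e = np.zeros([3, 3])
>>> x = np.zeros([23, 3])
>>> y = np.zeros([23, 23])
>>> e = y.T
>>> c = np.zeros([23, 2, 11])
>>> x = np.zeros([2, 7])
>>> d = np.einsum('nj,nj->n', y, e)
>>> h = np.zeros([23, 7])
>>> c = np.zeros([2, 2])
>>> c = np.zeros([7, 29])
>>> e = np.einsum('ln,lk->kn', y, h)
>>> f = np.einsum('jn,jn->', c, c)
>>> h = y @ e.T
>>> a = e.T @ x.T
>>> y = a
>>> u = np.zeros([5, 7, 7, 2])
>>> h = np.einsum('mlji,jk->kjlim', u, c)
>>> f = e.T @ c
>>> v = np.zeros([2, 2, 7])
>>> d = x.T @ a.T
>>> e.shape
(7, 23)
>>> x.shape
(2, 7)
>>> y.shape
(23, 2)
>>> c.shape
(7, 29)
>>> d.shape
(7, 23)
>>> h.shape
(29, 7, 7, 2, 5)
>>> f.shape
(23, 29)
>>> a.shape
(23, 2)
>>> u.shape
(5, 7, 7, 2)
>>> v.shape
(2, 2, 7)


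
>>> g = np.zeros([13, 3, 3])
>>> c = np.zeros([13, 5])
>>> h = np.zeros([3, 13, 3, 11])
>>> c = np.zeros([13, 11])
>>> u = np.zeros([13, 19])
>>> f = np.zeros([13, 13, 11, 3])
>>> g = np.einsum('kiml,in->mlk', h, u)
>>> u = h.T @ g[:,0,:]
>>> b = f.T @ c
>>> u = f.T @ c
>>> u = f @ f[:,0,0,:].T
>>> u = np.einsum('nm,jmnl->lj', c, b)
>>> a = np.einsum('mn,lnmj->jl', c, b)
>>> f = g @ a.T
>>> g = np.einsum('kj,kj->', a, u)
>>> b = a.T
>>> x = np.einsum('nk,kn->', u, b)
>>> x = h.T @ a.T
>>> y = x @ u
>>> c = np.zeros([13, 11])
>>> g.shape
()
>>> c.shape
(13, 11)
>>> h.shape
(3, 13, 3, 11)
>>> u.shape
(11, 3)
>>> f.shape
(3, 11, 11)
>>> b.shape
(3, 11)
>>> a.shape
(11, 3)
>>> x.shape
(11, 3, 13, 11)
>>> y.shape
(11, 3, 13, 3)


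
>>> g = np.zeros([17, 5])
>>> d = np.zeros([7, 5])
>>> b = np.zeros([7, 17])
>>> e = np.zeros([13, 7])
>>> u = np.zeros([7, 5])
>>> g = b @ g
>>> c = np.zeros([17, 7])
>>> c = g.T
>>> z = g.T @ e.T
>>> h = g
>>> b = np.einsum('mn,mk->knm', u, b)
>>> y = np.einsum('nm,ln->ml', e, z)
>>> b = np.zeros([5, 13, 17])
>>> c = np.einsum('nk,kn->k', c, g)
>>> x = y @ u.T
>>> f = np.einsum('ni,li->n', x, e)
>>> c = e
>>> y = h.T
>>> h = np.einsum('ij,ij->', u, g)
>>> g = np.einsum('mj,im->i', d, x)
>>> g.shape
(7,)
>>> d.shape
(7, 5)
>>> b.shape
(5, 13, 17)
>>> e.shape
(13, 7)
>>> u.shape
(7, 5)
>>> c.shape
(13, 7)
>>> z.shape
(5, 13)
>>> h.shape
()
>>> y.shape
(5, 7)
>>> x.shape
(7, 7)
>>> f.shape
(7,)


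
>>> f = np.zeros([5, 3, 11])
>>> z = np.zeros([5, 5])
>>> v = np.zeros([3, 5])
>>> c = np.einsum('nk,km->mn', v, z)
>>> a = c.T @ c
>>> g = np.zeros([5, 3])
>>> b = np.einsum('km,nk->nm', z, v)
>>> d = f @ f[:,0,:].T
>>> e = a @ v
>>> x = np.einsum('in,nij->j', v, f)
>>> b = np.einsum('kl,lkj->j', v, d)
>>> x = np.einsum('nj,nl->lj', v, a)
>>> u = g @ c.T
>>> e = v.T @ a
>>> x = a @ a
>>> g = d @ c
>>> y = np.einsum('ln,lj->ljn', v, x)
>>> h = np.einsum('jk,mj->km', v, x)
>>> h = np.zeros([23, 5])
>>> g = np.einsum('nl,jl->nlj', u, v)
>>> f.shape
(5, 3, 11)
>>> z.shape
(5, 5)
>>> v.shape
(3, 5)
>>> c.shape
(5, 3)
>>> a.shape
(3, 3)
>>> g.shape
(5, 5, 3)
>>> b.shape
(5,)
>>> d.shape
(5, 3, 5)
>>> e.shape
(5, 3)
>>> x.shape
(3, 3)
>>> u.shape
(5, 5)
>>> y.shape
(3, 3, 5)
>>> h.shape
(23, 5)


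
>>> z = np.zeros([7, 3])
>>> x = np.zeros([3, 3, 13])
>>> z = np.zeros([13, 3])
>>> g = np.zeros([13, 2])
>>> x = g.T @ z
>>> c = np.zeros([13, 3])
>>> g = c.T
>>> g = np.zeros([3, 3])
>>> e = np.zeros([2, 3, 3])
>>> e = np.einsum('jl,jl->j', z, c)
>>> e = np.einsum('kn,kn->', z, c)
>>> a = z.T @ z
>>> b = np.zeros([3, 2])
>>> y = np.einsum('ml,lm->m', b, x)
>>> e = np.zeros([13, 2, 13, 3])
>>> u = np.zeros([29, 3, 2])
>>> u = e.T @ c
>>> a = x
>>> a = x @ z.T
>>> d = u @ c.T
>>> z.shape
(13, 3)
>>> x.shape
(2, 3)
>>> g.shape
(3, 3)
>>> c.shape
(13, 3)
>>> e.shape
(13, 2, 13, 3)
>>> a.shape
(2, 13)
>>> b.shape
(3, 2)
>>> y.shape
(3,)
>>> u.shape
(3, 13, 2, 3)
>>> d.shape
(3, 13, 2, 13)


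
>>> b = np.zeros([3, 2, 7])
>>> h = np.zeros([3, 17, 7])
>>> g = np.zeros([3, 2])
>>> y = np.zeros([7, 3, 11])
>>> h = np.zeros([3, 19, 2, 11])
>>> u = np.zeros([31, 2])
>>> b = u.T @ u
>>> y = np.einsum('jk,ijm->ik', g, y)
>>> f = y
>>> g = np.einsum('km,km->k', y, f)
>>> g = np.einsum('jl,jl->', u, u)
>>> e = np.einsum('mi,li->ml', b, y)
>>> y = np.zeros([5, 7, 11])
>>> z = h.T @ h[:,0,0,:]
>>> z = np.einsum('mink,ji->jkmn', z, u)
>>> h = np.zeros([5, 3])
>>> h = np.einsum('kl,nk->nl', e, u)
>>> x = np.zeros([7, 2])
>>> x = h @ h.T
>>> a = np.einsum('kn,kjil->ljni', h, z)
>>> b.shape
(2, 2)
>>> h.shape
(31, 7)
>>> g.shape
()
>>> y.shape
(5, 7, 11)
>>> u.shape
(31, 2)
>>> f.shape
(7, 2)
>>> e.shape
(2, 7)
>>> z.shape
(31, 11, 11, 19)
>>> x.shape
(31, 31)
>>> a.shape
(19, 11, 7, 11)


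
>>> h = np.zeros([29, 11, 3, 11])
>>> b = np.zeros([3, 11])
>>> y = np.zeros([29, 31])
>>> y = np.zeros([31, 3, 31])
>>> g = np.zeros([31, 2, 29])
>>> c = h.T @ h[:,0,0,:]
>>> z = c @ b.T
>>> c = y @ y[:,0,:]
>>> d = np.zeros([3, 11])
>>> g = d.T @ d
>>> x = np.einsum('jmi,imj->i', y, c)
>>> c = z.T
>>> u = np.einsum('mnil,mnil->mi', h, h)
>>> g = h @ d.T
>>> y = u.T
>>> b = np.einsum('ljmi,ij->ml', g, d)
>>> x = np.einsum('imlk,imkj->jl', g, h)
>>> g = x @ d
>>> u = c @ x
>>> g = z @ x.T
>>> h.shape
(29, 11, 3, 11)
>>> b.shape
(3, 29)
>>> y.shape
(3, 29)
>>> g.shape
(11, 3, 11, 11)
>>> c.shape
(3, 11, 3, 11)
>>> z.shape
(11, 3, 11, 3)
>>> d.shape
(3, 11)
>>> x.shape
(11, 3)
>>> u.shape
(3, 11, 3, 3)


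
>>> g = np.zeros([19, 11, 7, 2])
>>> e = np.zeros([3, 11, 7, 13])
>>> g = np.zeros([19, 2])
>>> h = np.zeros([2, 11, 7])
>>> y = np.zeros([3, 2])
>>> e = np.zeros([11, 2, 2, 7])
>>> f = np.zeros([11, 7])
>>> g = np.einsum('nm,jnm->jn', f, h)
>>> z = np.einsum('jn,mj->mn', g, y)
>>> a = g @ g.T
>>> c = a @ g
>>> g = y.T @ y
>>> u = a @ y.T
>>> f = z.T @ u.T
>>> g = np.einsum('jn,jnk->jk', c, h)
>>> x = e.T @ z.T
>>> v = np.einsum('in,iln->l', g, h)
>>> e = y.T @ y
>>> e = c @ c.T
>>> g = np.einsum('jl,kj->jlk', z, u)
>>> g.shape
(3, 11, 2)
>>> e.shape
(2, 2)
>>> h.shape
(2, 11, 7)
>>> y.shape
(3, 2)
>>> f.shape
(11, 2)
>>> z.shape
(3, 11)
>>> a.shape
(2, 2)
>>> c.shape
(2, 11)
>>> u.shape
(2, 3)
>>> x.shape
(7, 2, 2, 3)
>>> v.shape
(11,)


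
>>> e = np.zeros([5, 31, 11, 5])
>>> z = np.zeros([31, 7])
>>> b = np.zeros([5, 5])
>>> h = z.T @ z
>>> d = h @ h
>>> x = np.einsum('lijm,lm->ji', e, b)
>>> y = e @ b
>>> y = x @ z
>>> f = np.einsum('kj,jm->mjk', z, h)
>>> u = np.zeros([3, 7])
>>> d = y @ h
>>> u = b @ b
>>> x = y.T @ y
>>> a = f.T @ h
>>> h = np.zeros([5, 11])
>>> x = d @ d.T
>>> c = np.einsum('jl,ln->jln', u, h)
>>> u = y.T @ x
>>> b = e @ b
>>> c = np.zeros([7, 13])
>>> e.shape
(5, 31, 11, 5)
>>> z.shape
(31, 7)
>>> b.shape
(5, 31, 11, 5)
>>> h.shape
(5, 11)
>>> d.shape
(11, 7)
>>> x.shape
(11, 11)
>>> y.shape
(11, 7)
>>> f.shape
(7, 7, 31)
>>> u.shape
(7, 11)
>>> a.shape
(31, 7, 7)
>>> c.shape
(7, 13)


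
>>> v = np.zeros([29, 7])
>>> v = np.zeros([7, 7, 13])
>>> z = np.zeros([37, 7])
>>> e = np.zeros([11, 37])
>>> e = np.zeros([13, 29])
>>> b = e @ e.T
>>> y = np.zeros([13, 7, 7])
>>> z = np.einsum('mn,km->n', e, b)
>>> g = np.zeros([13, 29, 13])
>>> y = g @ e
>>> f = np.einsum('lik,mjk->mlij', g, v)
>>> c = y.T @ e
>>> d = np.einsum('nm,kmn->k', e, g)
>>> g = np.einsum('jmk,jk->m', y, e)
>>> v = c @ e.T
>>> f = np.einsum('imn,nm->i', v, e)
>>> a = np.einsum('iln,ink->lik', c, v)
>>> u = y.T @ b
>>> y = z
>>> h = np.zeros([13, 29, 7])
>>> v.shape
(29, 29, 13)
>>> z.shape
(29,)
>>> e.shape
(13, 29)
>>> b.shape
(13, 13)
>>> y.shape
(29,)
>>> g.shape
(29,)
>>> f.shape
(29,)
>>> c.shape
(29, 29, 29)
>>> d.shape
(13,)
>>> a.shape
(29, 29, 13)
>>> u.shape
(29, 29, 13)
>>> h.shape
(13, 29, 7)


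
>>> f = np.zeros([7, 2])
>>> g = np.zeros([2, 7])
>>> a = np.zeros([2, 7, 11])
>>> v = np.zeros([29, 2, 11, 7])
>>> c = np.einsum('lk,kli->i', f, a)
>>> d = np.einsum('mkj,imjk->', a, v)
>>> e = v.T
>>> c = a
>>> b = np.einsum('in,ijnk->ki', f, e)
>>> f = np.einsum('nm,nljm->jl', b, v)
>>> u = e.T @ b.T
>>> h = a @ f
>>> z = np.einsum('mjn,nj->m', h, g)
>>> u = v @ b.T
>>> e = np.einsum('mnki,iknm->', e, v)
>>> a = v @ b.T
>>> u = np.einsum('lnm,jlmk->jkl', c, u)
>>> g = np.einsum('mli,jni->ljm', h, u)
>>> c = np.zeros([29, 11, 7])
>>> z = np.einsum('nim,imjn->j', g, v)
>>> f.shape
(11, 2)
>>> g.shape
(7, 29, 2)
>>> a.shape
(29, 2, 11, 29)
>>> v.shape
(29, 2, 11, 7)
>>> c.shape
(29, 11, 7)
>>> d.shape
()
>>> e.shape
()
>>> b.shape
(29, 7)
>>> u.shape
(29, 29, 2)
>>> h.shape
(2, 7, 2)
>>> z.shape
(11,)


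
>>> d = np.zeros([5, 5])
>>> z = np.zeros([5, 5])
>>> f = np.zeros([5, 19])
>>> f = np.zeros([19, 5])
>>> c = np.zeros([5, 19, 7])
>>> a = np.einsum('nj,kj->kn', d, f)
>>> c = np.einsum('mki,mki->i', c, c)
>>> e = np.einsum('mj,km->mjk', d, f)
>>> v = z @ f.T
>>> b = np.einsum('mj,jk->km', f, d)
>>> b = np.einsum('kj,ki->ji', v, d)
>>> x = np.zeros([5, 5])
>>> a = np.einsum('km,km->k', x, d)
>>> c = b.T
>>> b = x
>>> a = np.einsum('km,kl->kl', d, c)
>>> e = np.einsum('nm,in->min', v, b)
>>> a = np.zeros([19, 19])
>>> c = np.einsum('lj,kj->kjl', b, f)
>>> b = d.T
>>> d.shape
(5, 5)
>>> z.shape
(5, 5)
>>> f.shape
(19, 5)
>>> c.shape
(19, 5, 5)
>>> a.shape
(19, 19)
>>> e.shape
(19, 5, 5)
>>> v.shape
(5, 19)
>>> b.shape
(5, 5)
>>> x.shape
(5, 5)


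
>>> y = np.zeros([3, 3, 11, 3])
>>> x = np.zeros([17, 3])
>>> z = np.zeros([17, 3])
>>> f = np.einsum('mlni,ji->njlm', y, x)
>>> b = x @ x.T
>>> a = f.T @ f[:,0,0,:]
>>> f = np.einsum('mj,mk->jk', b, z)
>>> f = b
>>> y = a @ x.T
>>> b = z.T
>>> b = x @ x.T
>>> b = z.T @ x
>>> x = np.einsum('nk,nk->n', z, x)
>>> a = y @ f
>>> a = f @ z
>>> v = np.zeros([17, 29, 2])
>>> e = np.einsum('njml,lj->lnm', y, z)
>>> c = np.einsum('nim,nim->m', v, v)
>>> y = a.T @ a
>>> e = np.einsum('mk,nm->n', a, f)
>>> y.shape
(3, 3)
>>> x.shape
(17,)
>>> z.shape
(17, 3)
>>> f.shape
(17, 17)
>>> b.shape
(3, 3)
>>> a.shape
(17, 3)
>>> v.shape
(17, 29, 2)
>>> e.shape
(17,)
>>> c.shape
(2,)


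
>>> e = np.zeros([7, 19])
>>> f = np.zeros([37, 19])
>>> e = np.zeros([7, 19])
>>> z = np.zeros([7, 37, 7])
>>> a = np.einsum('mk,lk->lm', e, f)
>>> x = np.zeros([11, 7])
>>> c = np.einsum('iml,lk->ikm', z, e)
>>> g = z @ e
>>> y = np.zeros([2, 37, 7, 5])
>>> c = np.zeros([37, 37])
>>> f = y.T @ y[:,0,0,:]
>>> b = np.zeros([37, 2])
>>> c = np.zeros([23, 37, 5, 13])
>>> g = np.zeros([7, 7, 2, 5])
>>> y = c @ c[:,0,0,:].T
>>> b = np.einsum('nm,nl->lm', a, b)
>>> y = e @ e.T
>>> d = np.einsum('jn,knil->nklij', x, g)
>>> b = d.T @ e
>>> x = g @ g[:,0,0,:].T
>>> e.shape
(7, 19)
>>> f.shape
(5, 7, 37, 5)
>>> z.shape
(7, 37, 7)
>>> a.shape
(37, 7)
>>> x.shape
(7, 7, 2, 7)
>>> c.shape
(23, 37, 5, 13)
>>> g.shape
(7, 7, 2, 5)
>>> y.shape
(7, 7)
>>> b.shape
(11, 2, 5, 7, 19)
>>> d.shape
(7, 7, 5, 2, 11)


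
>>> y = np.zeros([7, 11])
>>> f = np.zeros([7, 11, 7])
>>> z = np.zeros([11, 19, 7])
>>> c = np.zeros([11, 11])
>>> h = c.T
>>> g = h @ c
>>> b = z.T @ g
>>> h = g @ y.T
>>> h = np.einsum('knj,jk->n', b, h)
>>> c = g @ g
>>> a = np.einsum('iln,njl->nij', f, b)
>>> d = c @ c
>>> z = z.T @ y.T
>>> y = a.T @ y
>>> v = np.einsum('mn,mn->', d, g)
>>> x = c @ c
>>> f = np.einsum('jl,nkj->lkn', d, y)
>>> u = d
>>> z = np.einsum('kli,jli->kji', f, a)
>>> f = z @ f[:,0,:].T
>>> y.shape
(19, 7, 11)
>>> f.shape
(11, 7, 11)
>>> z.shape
(11, 7, 19)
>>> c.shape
(11, 11)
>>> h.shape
(19,)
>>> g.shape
(11, 11)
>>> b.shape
(7, 19, 11)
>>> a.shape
(7, 7, 19)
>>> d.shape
(11, 11)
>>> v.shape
()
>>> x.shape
(11, 11)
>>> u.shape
(11, 11)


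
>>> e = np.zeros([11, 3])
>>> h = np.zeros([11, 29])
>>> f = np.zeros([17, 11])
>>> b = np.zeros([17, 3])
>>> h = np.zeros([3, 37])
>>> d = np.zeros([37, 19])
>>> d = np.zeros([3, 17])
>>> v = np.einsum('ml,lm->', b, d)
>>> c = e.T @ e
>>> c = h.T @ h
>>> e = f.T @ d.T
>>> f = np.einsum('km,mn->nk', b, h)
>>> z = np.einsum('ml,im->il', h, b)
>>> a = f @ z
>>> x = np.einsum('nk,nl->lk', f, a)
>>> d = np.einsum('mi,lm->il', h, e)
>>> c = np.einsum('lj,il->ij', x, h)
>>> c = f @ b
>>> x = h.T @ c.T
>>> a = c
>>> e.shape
(11, 3)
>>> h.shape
(3, 37)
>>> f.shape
(37, 17)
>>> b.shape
(17, 3)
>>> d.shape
(37, 11)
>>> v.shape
()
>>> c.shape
(37, 3)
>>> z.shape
(17, 37)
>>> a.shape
(37, 3)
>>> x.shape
(37, 37)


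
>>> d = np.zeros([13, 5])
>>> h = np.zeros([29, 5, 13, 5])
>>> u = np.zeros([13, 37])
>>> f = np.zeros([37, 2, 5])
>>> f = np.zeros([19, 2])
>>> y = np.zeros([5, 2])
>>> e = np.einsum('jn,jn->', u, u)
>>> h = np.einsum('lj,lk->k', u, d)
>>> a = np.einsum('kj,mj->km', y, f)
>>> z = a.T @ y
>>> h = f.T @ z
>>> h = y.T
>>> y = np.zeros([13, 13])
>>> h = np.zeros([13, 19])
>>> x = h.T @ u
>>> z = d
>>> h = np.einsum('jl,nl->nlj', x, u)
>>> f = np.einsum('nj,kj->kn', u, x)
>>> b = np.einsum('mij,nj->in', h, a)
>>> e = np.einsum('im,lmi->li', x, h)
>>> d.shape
(13, 5)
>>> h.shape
(13, 37, 19)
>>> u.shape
(13, 37)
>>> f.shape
(19, 13)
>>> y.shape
(13, 13)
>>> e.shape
(13, 19)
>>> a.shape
(5, 19)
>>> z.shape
(13, 5)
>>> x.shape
(19, 37)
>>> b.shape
(37, 5)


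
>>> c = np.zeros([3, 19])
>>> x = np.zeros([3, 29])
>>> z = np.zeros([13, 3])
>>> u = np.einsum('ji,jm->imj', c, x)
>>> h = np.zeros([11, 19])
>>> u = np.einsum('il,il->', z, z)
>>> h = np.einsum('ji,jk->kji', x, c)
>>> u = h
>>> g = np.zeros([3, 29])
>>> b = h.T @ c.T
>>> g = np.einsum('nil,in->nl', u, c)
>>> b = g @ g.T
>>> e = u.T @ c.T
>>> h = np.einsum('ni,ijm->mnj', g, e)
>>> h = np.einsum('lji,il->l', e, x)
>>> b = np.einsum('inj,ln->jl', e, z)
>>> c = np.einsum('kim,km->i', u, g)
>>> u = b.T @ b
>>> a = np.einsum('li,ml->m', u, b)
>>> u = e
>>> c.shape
(3,)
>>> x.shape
(3, 29)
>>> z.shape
(13, 3)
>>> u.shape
(29, 3, 3)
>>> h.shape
(29,)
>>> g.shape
(19, 29)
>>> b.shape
(3, 13)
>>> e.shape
(29, 3, 3)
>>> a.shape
(3,)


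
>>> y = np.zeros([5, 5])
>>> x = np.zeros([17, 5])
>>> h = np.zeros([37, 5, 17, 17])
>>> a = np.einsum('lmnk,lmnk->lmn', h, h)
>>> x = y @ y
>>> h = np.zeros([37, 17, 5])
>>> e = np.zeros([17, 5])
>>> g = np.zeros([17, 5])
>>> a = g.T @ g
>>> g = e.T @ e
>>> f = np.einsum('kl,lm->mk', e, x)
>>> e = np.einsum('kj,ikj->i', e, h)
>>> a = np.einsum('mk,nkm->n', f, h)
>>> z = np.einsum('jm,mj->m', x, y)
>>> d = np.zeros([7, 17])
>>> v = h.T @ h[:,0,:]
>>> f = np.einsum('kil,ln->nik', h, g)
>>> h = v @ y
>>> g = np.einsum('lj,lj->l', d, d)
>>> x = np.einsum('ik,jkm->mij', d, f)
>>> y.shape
(5, 5)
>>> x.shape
(37, 7, 5)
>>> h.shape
(5, 17, 5)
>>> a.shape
(37,)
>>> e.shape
(37,)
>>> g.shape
(7,)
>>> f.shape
(5, 17, 37)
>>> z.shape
(5,)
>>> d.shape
(7, 17)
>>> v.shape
(5, 17, 5)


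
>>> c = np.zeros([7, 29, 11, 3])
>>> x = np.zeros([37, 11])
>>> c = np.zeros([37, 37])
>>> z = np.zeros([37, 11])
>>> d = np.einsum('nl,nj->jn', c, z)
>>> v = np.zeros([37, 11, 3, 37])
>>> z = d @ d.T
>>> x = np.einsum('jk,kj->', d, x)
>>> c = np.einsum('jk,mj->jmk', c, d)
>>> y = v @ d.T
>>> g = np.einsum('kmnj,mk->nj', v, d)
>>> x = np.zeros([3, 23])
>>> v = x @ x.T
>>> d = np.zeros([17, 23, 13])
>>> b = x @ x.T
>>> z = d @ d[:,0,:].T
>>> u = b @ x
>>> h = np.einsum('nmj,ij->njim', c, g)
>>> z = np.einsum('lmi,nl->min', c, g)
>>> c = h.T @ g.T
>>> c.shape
(11, 3, 37, 3)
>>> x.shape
(3, 23)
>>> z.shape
(11, 37, 3)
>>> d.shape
(17, 23, 13)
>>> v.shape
(3, 3)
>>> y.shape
(37, 11, 3, 11)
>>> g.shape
(3, 37)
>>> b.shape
(3, 3)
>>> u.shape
(3, 23)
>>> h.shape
(37, 37, 3, 11)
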